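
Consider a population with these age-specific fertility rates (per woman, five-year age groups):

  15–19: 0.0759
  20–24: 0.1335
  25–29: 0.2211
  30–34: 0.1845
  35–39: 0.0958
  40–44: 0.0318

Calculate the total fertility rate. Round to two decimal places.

Sum of ASFRs = 0.0759 + 0.1335 + 0.2211 + 0.1845 + 0.0958 + 0.0318 = 0.7426
TFR = 5 × 0.7426 = 3.713

3.71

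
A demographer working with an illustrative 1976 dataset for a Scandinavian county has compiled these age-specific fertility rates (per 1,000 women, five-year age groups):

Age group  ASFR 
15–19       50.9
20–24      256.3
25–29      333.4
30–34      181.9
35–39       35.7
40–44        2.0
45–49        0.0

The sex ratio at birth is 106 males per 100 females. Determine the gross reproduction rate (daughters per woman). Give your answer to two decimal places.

2.09

Proportion female at birth = 100 / (100 + 106) = 0.48544.
Sum of ASFRs = 50.9 + 256.3 + 333.4 + 181.9 + 35.7 + 2.0 + 0.0 = 860.2
TFR = 5 × 860.2 / 1000 = 4.301
GRR = 0.48544 × 4.301 = 2.08788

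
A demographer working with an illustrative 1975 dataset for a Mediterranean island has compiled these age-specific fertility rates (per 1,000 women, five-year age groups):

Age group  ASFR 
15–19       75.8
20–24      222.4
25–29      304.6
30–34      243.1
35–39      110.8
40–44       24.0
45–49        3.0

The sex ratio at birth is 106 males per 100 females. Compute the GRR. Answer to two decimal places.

Proportion female at birth = 100 / (100 + 106) = 0.48544.
Sum of ASFRs = 75.8 + 222.4 + 304.6 + 243.1 + 110.8 + 24.0 + 3.0 = 983.7
TFR = 5 × 983.7 / 1000 = 4.9185
GRR = 0.48544 × 4.9185 = 2.38764

2.39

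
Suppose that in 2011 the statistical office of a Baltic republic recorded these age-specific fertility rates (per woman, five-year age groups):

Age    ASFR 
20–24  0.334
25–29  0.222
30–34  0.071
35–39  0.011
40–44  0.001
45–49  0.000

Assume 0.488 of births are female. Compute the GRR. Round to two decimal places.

1.56

Proportion female at birth = 0.488.
Sum of ASFRs = 0.334 + 0.222 + 0.071 + 0.011 + 0.001 + 0.000 = 0.639
TFR = 5 × 0.639 = 3.195
GRR = 0.488 × 3.195 = 1.55916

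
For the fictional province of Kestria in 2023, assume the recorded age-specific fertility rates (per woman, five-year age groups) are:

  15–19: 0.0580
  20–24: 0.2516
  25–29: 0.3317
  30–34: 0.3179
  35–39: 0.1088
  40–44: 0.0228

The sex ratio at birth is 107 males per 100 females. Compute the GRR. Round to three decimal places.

2.635

Proportion female at birth = 100 / (100 + 107) = 0.48309.
Sum of ASFRs = 0.0580 + 0.2516 + 0.3317 + 0.3179 + 0.1088 + 0.0228 = 1.0908
TFR = 5 × 1.0908 = 5.454
GRR = 0.48309 × 5.454 = 2.63477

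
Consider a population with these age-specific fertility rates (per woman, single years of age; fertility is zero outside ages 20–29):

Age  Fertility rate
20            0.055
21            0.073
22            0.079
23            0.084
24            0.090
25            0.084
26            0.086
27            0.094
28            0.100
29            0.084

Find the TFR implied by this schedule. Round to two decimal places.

0.83

Sum of ASFRs = 0.055 + 0.073 + 0.079 + 0.084 + 0.090 + 0.084 + 0.086 + 0.094 + 0.100 + 0.084 = 0.829
TFR = 0.829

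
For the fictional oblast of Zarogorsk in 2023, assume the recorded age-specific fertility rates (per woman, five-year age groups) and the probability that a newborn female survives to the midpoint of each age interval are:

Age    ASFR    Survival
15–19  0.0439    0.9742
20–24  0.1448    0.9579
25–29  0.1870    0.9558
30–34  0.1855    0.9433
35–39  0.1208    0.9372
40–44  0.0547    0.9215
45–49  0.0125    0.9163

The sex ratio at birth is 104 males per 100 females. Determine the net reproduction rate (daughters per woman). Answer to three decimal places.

Proportion female at birth = 100 / (100 + 104) = 0.49020.
Survival-weighted fertility by age (5·fₓ·Sₓ):
  15–19: 5 × 0.0439 × 0.9742 = 0.21384
  20–24: 5 × 0.1448 × 0.9579 = 0.69352
  25–29: 5 × 0.1870 × 0.9558 = 0.89367
  30–34: 5 × 0.1855 × 0.9433 = 0.87491
  35–39: 5 × 0.1208 × 0.9372 = 0.56607
  40–44: 5 × 0.0547 × 0.9215 = 0.25203
  45–49: 5 × 0.0125 × 0.9163 = 0.05727
Sum = 3.55131
NRR = 0.49020 × 3.55131 = 1.74085

1.741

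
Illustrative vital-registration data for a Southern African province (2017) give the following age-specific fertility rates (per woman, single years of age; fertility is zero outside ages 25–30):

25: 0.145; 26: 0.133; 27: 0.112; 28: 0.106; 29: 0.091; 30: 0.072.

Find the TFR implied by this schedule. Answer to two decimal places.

0.66

Sum of ASFRs = 0.145 + 0.133 + 0.112 + 0.106 + 0.091 + 0.072 = 0.659
TFR = 0.659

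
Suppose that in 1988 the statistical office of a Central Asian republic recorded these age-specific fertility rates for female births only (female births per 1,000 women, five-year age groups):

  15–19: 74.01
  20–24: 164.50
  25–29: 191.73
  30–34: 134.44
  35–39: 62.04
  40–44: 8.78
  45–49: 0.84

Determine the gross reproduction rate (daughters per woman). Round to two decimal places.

3.18

Sum of female ASFRs = 74.01 + 164.50 + 191.73 + 134.44 + 62.04 + 8.78 + 0.84 = 636.34
GRR = 5 × 636.34 / 1000 = 3.1817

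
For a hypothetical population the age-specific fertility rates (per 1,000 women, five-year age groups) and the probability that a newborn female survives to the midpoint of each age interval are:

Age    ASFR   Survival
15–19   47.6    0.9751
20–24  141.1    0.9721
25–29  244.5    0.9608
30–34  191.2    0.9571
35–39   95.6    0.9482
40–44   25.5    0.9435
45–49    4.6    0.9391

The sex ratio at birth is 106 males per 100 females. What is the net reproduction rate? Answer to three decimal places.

1.749

Proportion female at birth = 100 / (100 + 106) = 0.48544.
Per-age-group product (5 × ASFR × survival probability):
  15–19: 5 × 47.6/1000 × 0.9751 = 0.23207
  20–24: 5 × 141.1/1000 × 0.9721 = 0.68582
  25–29: 5 × 244.5/1000 × 0.9608 = 1.17458
  30–34: 5 × 191.2/1000 × 0.9571 = 0.91499
  35–39: 5 × 95.6/1000 × 0.9482 = 0.45324
  40–44: 5 × 25.5/1000 × 0.9435 = 0.12030
  45–49: 5 × 4.6/1000 × 0.9391 = 0.02160
Sum = 3.60260
NRR = 0.48544 × 3.60260 = 1.74885
With NRR above 1 the population is above replacement fertility.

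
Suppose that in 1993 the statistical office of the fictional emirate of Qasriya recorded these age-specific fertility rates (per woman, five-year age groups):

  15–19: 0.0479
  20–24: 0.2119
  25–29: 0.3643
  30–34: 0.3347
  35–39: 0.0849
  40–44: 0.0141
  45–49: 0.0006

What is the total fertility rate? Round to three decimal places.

5.292

Sum of ASFRs = 0.0479 + 0.2119 + 0.3643 + 0.3347 + 0.0849 + 0.0141 + 0.0006 = 1.0584
TFR = 5 × 1.0584 = 5.292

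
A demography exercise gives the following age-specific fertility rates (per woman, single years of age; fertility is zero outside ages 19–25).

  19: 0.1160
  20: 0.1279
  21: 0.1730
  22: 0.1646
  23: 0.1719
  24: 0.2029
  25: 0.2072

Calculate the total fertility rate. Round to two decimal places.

Sum of ASFRs = 0.1160 + 0.1279 + 0.1730 + 0.1646 + 0.1719 + 0.2029 + 0.2072 = 1.1635
TFR = 1.1635

1.16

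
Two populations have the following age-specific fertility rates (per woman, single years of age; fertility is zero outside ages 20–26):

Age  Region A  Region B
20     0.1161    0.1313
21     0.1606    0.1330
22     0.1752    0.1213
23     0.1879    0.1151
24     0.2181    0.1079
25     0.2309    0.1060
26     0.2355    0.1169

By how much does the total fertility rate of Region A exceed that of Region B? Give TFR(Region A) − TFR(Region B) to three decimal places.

0.493

Region A:
  Sum of ASFRs = 0.1161 + 0.1606 + 0.1752 + 0.1879 + 0.2181 + 0.2309 + 0.2355 = 1.3243
  TFR = 1.3243
Region B:
  Sum of ASFRs = 0.1313 + 0.1330 + 0.1213 + 0.1151 + 0.1079 + 0.1060 + 0.1169 = 0.8315
  TFR = 0.8315
Difference = 1.3243 − 0.8315 = 0.4928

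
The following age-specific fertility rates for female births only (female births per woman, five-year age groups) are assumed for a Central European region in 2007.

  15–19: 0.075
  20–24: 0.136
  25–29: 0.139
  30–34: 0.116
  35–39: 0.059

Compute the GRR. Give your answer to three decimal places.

Sum of female ASFRs = 0.075 + 0.136 + 0.139 + 0.116 + 0.059 = 0.525
GRR = 5 × 0.525 = 2.625

2.625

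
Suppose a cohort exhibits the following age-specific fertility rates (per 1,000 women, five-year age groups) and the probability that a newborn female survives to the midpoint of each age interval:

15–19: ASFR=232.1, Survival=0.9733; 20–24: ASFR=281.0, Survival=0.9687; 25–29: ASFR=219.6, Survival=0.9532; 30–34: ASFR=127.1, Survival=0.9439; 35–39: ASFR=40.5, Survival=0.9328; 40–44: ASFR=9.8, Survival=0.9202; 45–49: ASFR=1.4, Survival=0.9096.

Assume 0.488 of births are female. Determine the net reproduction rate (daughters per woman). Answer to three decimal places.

Proportion female at birth = 0.488.
Weighting each age-specific rate by interval width and survival:
  15–19: 5 × 232.1/1000 × 0.9733 = 1.12951
  20–24: 5 × 281.0/1000 × 0.9687 = 1.36102
  25–29: 5 × 219.6/1000 × 0.9532 = 1.04661
  30–34: 5 × 127.1/1000 × 0.9439 = 0.59985
  35–39: 5 × 40.5/1000 × 0.9328 = 0.18889
  40–44: 5 × 9.8/1000 × 0.9202 = 0.04509
  45–49: 5 × 1.4/1000 × 0.9096 = 0.00637
Sum = 4.37734
NRR = 0.488 × 4.37734 = 2.13614

2.136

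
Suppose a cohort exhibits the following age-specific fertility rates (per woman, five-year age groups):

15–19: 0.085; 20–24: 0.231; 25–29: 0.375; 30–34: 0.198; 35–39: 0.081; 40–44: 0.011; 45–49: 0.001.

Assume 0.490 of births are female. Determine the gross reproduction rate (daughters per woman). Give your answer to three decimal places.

2.406

Proportion female at birth = 0.490.
Sum of ASFRs = 0.085 + 0.231 + 0.375 + 0.198 + 0.081 + 0.011 + 0.001 = 0.982
TFR = 5 × 0.982 = 4.91
GRR = 0.490 × 4.91 = 2.40590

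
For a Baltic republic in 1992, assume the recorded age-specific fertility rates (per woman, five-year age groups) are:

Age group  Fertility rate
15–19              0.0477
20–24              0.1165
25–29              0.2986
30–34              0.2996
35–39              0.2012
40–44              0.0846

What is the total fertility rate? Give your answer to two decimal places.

Sum of ASFRs = 0.0477 + 0.1165 + 0.2986 + 0.2996 + 0.2012 + 0.0846 = 1.0482
TFR = 5 × 1.0482 = 5.241

5.24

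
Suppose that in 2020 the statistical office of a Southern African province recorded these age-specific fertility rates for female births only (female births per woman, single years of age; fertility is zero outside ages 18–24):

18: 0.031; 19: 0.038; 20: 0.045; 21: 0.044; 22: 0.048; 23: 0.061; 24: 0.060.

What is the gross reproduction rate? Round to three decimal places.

Sum of female ASFRs = 0.031 + 0.038 + 0.045 + 0.044 + 0.048 + 0.061 + 0.060 = 0.327
GRR = 0.327

0.327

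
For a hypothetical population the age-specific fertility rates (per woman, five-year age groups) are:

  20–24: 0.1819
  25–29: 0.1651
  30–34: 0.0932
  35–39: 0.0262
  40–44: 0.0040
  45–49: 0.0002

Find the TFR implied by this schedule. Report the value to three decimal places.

Sum of ASFRs = 0.1819 + 0.1651 + 0.0932 + 0.0262 + 0.0040 + 0.0002 = 0.4706
TFR = 5 × 0.4706 = 2.353

2.353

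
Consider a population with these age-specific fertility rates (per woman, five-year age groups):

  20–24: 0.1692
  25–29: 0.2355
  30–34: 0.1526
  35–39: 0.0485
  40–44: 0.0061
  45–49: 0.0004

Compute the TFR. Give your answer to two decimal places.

Sum of ASFRs = 0.1692 + 0.2355 + 0.1526 + 0.0485 + 0.0061 + 0.0004 = 0.6123
TFR = 5 × 0.6123 = 3.0615

3.06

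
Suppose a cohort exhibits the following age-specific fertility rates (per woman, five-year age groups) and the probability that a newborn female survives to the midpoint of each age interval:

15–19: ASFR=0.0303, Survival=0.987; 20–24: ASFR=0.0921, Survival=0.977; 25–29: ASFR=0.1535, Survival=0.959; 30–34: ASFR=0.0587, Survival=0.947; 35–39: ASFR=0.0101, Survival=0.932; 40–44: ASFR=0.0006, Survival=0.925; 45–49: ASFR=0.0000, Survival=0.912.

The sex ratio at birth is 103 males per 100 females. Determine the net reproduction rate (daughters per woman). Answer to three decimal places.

Proportion female at birth = 100 / (100 + 103) = 0.49261.
Weighting each age-specific rate by interval width and survival:
  15–19: 5 × 0.0303 × 0.987 = 0.14953
  20–24: 5 × 0.0921 × 0.977 = 0.44991
  25–29: 5 × 0.1535 × 0.959 = 0.73603
  30–34: 5 × 0.0587 × 0.947 = 0.27794
  35–39: 5 × 0.0101 × 0.932 = 0.04707
  40–44: 5 × 0.0006 × 0.925 = 0.00278
  45–49: 5 × 0.0000 × 0.912 = 0.00000
Sum = 1.66326
NRR = 0.49261 × 1.66326 = 0.81934

0.819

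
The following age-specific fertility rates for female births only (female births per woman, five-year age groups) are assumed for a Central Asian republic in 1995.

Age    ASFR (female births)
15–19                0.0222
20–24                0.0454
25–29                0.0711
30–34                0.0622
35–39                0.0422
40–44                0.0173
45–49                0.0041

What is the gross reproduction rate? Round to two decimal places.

Sum of female ASFRs = 0.0222 + 0.0454 + 0.0711 + 0.0622 + 0.0422 + 0.0173 + 0.0041 = 0.2645
GRR = 5 × 0.2645 = 1.3225

1.32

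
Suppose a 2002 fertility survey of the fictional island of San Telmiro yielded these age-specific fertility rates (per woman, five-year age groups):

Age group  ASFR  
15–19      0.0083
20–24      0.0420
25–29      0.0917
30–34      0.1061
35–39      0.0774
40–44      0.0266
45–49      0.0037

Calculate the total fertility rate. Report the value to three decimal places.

Sum of ASFRs = 0.0083 + 0.0420 + 0.0917 + 0.1061 + 0.0774 + 0.0266 + 0.0037 = 0.3558
TFR = 5 × 0.3558 = 1.779

1.779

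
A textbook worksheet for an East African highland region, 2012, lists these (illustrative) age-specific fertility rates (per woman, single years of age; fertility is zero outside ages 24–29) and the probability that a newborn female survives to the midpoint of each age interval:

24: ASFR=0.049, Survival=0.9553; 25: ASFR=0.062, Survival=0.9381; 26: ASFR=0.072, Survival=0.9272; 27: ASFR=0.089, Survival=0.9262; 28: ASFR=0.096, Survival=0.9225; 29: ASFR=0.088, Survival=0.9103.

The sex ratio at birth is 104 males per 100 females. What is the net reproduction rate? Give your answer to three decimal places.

0.207

Proportion female at birth = 100 / (100 + 104) = 0.49020.
Per-age-group product (1 × ASFR × survival probability):
  24: 1 × 0.049 × 0.9553 = 0.04681
  25: 1 × 0.062 × 0.9381 = 0.05816
  26: 1 × 0.072 × 0.9272 = 0.06676
  27: 1 × 0.089 × 0.9262 = 0.08243
  28: 1 × 0.096 × 0.9225 = 0.08856
  29: 1 × 0.088 × 0.9103 = 0.08011
Sum = 0.42283
NRR = 0.49020 × 0.42283 = 0.20727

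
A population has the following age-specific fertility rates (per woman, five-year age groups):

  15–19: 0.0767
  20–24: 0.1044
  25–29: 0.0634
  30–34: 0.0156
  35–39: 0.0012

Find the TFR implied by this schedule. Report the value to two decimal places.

1.31

Sum of ASFRs = 0.0767 + 0.1044 + 0.0634 + 0.0156 + 0.0012 = 0.2613
TFR = 5 × 0.2613 = 1.3065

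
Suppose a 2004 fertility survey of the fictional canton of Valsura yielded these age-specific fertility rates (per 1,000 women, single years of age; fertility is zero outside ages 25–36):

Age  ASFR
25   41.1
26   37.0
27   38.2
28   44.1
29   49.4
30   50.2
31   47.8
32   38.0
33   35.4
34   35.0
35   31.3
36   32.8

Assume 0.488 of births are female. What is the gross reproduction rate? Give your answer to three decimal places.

Proportion female at birth = 0.488.
Sum of ASFRs = 41.1 + 37.0 + 38.2 + 44.1 + 49.4 + 50.2 + 47.8 + 38.0 + 35.4 + 35.0 + 31.3 + 32.8 = 480.3
TFR = 480.3 / 1000 = 0.4803
GRR = 0.488 × 0.4803 = 0.23439

0.234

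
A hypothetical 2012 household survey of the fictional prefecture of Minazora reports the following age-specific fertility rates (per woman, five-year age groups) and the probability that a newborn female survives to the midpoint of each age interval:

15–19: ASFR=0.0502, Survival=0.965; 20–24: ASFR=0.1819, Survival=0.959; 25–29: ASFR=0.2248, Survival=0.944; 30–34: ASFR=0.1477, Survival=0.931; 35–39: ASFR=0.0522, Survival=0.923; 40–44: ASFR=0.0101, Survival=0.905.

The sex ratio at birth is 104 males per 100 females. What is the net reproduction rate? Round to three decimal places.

1.544

Proportion female at birth = 100 / (100 + 104) = 0.49020.
Per-age-group product (5 × ASFR × survival probability):
  15–19: 5 × 0.0502 × 0.965 = 0.24222
  20–24: 5 × 0.1819 × 0.959 = 0.87221
  25–29: 5 × 0.2248 × 0.944 = 1.06106
  30–34: 5 × 0.1477 × 0.931 = 0.68754
  35–39: 5 × 0.0522 × 0.923 = 0.24090
  40–44: 5 × 0.0101 × 0.905 = 0.04570
Sum = 3.14963
NRR = 0.49020 × 3.14963 = 1.54395
NRR > 1, so each generation more than replaces itself.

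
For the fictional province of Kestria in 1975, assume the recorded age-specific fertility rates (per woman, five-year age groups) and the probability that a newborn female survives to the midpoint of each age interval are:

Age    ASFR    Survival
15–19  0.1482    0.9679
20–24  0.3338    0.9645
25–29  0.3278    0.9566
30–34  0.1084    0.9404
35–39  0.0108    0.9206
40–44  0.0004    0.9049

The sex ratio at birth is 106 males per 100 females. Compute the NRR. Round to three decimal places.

2.163

Proportion female at birth = 100 / (100 + 106) = 0.48544.
Per-age-group product (5 × ASFR × survival probability):
  15–19: 5 × 0.1482 × 0.9679 = 0.71721
  20–24: 5 × 0.3338 × 0.9645 = 1.60975
  25–29: 5 × 0.3278 × 0.9566 = 1.56787
  30–34: 5 × 0.1084 × 0.9404 = 0.50970
  35–39: 5 × 0.0108 × 0.9206 = 0.04971
  40–44: 5 × 0.0004 × 0.9049 = 0.00181
Sum = 4.45605
NRR = 0.48544 × 4.45605 = 2.16314
An NRR exceeding 1 indicates intrinsic growth under these rates.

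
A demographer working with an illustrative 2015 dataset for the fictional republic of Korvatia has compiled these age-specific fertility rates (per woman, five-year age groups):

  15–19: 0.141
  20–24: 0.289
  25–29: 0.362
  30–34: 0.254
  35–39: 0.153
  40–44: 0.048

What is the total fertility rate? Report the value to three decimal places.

6.235

Sum of ASFRs = 0.141 + 0.289 + 0.362 + 0.254 + 0.153 + 0.048 = 1.247
TFR = 5 × 1.247 = 6.235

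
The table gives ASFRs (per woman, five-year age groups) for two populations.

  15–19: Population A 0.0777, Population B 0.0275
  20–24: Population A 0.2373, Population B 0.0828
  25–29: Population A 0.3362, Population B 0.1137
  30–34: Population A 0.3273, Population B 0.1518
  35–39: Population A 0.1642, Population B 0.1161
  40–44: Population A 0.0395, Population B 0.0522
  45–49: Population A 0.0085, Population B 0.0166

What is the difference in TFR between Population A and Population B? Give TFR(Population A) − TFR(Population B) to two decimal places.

3.15

Population A:
  Sum of ASFRs = 0.0777 + 0.2373 + 0.3362 + 0.3273 + 0.1642 + 0.0395 + 0.0085 = 1.1907
  TFR = 5 × 1.1907 = 5.9535
Population B:
  Sum of ASFRs = 0.0275 + 0.0828 + 0.1137 + 0.1518 + 0.1161 + 0.0522 + 0.0166 = 0.5607
  TFR = 5 × 0.5607 = 2.8035
Difference = 5.9535 − 2.8035 = 3.15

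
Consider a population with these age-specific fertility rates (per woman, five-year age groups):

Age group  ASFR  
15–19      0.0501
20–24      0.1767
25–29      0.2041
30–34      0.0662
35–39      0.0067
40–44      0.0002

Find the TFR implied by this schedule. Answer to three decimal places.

2.520

Sum of ASFRs = 0.0501 + 0.1767 + 0.2041 + 0.0662 + 0.0067 + 0.0002 = 0.5040
TFR = 5 × 0.5040 = 2.52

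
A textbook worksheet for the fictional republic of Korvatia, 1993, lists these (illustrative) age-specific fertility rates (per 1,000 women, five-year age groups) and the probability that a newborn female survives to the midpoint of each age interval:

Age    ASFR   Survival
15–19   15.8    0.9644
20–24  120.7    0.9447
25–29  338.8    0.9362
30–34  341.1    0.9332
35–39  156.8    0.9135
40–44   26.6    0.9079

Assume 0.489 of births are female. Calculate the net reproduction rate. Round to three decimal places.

2.279

Proportion female at birth = 0.489.
Per-age-group product (5 × ASFR × survival probability):
  15–19: 5 × 15.8/1000 × 0.9644 = 0.07619
  20–24: 5 × 120.7/1000 × 0.9447 = 0.57013
  25–29: 5 × 338.8/1000 × 0.9362 = 1.58592
  30–34: 5 × 341.1/1000 × 0.9332 = 1.59157
  35–39: 5 × 156.8/1000 × 0.9135 = 0.71618
  40–44: 5 × 26.6/1000 × 0.9079 = 0.12075
Sum = 4.66074
NRR = 0.489 × 4.66074 = 2.27910
An NRR exceeding 1 indicates intrinsic growth under these rates.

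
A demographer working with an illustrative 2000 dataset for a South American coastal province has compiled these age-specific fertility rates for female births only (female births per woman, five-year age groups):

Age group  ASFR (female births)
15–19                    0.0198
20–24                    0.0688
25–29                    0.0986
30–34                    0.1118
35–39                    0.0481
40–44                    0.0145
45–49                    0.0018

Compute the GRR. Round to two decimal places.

1.82

Sum of female ASFRs = 0.0198 + 0.0688 + 0.0986 + 0.1118 + 0.0481 + 0.0145 + 0.0018 = 0.3634
GRR = 5 × 0.3634 = 1.817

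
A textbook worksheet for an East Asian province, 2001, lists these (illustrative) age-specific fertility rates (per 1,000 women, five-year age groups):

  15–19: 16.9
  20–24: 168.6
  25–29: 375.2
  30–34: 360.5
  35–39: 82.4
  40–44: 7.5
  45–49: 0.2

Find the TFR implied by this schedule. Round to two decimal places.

Sum of ASFRs = 16.9 + 168.6 + 375.2 + 360.5 + 82.4 + 7.5 + 0.2 = 1011.3
TFR = 5 × 1011.3 / 1000 = 5.0565

5.06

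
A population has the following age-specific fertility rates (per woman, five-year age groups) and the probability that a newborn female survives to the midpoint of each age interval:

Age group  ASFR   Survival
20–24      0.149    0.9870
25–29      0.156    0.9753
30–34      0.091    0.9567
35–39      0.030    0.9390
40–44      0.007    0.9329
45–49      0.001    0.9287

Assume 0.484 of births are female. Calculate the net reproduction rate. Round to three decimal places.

1.021

Proportion female at birth = 0.484.
Each age group contributes 5 × ASFR × survival:
  20–24: 5 × 0.149 × 0.9870 = 0.73532
  25–29: 5 × 0.156 × 0.9753 = 0.76073
  30–34: 5 × 0.091 × 0.9567 = 0.43530
  35–39: 5 × 0.030 × 0.9390 = 0.14085
  40–44: 5 × 0.007 × 0.9329 = 0.03265
  45–49: 5 × 0.001 × 0.9287 = 0.00464
Sum = 2.10949
NRR = 0.484 × 2.10949 = 1.02099
With NRR above 1 the population is above replacement fertility.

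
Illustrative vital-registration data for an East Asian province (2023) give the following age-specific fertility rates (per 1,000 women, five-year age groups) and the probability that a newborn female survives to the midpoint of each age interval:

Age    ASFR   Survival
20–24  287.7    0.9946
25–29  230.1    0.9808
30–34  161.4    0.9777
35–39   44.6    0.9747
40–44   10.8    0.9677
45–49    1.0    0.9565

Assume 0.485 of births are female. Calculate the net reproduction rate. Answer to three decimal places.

1.757

Proportion female at birth = 0.485.
Per-age-group product (5 × ASFR × survival probability):
  20–24: 5 × 287.7/1000 × 0.9946 = 1.43073
  25–29: 5 × 230.1/1000 × 0.9808 = 1.12841
  30–34: 5 × 161.4/1000 × 0.9777 = 0.78900
  35–39: 5 × 44.6/1000 × 0.9747 = 0.21736
  40–44: 5 × 10.8/1000 × 0.9677 = 0.05226
  45–49: 5 × 1.0/1000 × 0.9565 = 0.00478
Sum = 3.62254
NRR = 0.485 × 3.62254 = 1.75693
With NRR above 1 the population is above replacement fertility.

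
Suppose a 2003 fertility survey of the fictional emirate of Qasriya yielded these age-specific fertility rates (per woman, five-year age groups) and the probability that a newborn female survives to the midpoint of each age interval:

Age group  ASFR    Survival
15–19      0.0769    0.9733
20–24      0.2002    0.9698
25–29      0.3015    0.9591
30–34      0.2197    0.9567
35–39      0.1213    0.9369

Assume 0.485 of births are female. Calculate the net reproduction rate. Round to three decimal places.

Proportion female at birth = 0.485.
Survival-weighted fertility by age (5·fₓ·Sₓ):
  15–19: 5 × 0.0769 × 0.9733 = 0.37423
  20–24: 5 × 0.2002 × 0.9698 = 0.97077
  25–29: 5 × 0.3015 × 0.9591 = 1.44584
  30–34: 5 × 0.2197 × 0.9567 = 1.05093
  35–39: 5 × 0.1213 × 0.9369 = 0.56823
Sum = 4.41000
NRR = 0.485 × 4.41000 = 2.13885
With NRR above 1 the population is above replacement fertility.

2.139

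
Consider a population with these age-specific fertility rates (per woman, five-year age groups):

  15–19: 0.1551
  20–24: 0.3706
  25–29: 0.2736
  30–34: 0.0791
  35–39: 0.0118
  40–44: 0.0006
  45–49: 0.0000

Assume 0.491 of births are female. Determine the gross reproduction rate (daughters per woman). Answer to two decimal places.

Proportion female at birth = 0.491.
Sum of ASFRs = 0.1551 + 0.3706 + 0.2736 + 0.0791 + 0.0118 + 0.0006 + 0.0000 = 0.8908
TFR = 5 × 0.8908 = 4.454
GRR = 0.491 × 4.454 = 2.18691

2.19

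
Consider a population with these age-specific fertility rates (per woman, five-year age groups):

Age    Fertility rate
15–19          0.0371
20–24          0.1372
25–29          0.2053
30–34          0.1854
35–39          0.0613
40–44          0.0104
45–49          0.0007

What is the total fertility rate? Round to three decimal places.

Sum of ASFRs = 0.0371 + 0.1372 + 0.2053 + 0.1854 + 0.0613 + 0.0104 + 0.0007 = 0.6374
TFR = 5 × 0.6374 = 3.187

3.187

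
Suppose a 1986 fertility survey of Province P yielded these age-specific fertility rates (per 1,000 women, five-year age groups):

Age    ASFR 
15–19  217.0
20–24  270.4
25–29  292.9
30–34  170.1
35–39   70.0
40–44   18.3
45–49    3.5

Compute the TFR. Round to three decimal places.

Sum of ASFRs = 217.0 + 270.4 + 292.9 + 170.1 + 70.0 + 18.3 + 3.5 = 1042.2
TFR = 5 × 1042.2 / 1000 = 5.211

5.211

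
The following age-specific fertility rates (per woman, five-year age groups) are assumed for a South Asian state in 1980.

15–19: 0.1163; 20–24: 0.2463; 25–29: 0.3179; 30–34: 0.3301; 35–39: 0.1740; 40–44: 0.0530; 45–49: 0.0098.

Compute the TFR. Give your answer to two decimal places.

Sum of ASFRs = 0.1163 + 0.2463 + 0.3179 + 0.3301 + 0.1740 + 0.0530 + 0.0098 = 1.2474
TFR = 5 × 1.2474 = 6.237

6.24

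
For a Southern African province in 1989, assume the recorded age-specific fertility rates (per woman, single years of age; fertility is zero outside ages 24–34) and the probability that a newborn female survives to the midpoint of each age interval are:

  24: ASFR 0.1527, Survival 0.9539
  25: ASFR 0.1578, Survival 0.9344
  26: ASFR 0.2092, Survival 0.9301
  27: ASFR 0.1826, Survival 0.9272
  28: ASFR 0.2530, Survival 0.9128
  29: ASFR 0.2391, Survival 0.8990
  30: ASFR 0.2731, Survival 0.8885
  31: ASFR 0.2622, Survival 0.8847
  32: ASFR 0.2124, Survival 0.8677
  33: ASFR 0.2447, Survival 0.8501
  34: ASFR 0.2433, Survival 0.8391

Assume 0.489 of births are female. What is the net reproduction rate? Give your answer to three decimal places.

Proportion female at birth = 0.489.
Per-age-group product (1 × ASFR × survival probability):
  24: 1 × 0.1527 × 0.9539 = 0.14566
  25: 1 × 0.1578 × 0.9344 = 0.14745
  26: 1 × 0.2092 × 0.9301 = 0.19458
  27: 1 × 0.1826 × 0.9272 = 0.16931
  28: 1 × 0.2530 × 0.9128 = 0.23094
  29: 1 × 0.2391 × 0.8990 = 0.21495
  30: 1 × 0.2731 × 0.8885 = 0.24265
  31: 1 × 0.2622 × 0.8847 = 0.23197
  32: 1 × 0.2124 × 0.8677 = 0.18430
  33: 1 × 0.2447 × 0.8501 = 0.20802
  34: 1 × 0.2433 × 0.8391 = 0.20415
Sum = 2.17398
NRR = 0.489 × 2.17398 = 1.06308
An NRR exceeding 1 indicates intrinsic growth under these rates.

1.063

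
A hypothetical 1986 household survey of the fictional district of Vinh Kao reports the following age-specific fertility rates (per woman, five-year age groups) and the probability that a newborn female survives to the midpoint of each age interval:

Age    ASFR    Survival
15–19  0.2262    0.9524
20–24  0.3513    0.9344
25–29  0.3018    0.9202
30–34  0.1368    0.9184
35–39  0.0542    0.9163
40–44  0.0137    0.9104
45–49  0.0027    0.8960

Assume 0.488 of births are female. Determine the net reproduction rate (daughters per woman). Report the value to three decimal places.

2.468

Proportion female at birth = 0.488.
Each age group contributes 5 × ASFR × survival:
  15–19: 5 × 0.2262 × 0.9524 = 1.07716
  20–24: 5 × 0.3513 × 0.9344 = 1.64127
  25–29: 5 × 0.3018 × 0.9202 = 1.38858
  30–34: 5 × 0.1368 × 0.9184 = 0.62819
  35–39: 5 × 0.0542 × 0.9163 = 0.24832
  40–44: 5 × 0.0137 × 0.9104 = 0.06236
  45–49: 5 × 0.0027 × 0.8960 = 0.01210
Sum = 5.05798
NRR = 0.488 × 5.05798 = 2.46829
An NRR exceeding 1 indicates intrinsic growth under these rates.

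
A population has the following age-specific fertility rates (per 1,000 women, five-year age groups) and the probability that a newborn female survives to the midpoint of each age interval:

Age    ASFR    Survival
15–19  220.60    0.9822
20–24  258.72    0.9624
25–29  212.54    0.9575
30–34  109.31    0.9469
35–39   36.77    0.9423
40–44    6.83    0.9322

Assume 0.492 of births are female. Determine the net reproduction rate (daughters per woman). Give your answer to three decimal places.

Proportion female at birth = 0.492.
Per-age-group product (5 × ASFR × survival probability):
  15–19: 5 × 220.60/1000 × 0.9822 = 1.08337
  20–24: 5 × 258.72/1000 × 0.9624 = 1.24496
  25–29: 5 × 212.54/1000 × 0.9575 = 1.01754
  30–34: 5 × 109.31/1000 × 0.9469 = 0.51753
  35–39: 5 × 36.77/1000 × 0.9423 = 0.17324
  40–44: 5 × 6.83/1000 × 0.9322 = 0.03183
Sum = 4.06847
NRR = 0.492 × 4.06847 = 2.00169

2.002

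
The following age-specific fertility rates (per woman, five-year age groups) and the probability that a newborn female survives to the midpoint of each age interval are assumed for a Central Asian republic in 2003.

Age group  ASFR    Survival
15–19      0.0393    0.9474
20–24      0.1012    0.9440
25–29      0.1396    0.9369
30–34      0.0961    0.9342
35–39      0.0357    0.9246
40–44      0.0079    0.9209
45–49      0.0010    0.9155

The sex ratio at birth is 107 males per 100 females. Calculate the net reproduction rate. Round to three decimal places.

0.953

Proportion female at birth = 100 / (100 + 107) = 0.48309.
Weighting each age-specific rate by interval width and survival:
  15–19: 5 × 0.0393 × 0.9474 = 0.18616
  20–24: 5 × 0.1012 × 0.9440 = 0.47766
  25–29: 5 × 0.1396 × 0.9369 = 0.65396
  30–34: 5 × 0.0961 × 0.9342 = 0.44888
  35–39: 5 × 0.0357 × 0.9246 = 0.16504
  40–44: 5 × 0.0079 × 0.9209 = 0.03638
  45–49: 5 × 0.0010 × 0.9155 = 0.00458
Sum = 1.97266
NRR = 0.48309 × 1.97266 = 0.95297
With NRR below 1 the population is below replacement fertility.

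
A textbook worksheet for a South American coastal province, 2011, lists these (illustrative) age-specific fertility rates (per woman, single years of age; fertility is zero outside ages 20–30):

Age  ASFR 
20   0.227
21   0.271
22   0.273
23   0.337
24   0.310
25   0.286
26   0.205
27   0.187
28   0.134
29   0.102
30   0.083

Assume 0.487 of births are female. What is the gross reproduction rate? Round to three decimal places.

Proportion female at birth = 0.487.
Sum of ASFRs = 0.227 + 0.271 + 0.273 + 0.337 + 0.310 + 0.286 + 0.205 + 0.187 + 0.134 + 0.102 + 0.083 = 2.415
TFR = 2.415
GRR = 0.487 × 2.415 = 1.17611

1.176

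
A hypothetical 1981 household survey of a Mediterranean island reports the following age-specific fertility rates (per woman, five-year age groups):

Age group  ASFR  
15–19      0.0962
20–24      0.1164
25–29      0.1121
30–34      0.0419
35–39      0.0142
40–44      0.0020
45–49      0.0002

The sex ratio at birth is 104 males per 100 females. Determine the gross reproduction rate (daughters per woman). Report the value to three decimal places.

Proportion female at birth = 100 / (100 + 104) = 0.49020.
Sum of ASFRs = 0.0962 + 0.1164 + 0.1121 + 0.0419 + 0.0142 + 0.0020 + 0.0002 = 0.3830
TFR = 5 × 0.3830 = 1.915
GRR = 0.49020 × 1.915 = 0.93873

0.939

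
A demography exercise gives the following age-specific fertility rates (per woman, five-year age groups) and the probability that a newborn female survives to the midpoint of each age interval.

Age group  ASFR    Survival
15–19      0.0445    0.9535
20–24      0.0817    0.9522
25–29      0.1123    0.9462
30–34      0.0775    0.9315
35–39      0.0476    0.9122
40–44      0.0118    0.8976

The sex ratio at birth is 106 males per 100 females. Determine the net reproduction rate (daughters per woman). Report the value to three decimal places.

0.856

Proportion female at birth = 100 / (100 + 106) = 0.48544.
Survival-weighted fertility by age (5·fₓ·Sₓ):
  15–19: 5 × 0.0445 × 0.9535 = 0.21215
  20–24: 5 × 0.0817 × 0.9522 = 0.38897
  25–29: 5 × 0.1123 × 0.9462 = 0.53129
  30–34: 5 × 0.0775 × 0.9315 = 0.36096
  35–39: 5 × 0.0476 × 0.9122 = 0.21710
  40–44: 5 × 0.0118 × 0.8976 = 0.05296
Sum = 1.76343
NRR = 0.48544 × 1.76343 = 0.85604
NRR < 1, so the cohort does not fully replace itself.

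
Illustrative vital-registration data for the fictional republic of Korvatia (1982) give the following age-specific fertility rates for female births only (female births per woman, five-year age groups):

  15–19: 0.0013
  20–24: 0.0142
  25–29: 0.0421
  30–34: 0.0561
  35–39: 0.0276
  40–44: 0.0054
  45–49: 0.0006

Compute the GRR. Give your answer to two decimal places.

0.74

Sum of female ASFRs = 0.0013 + 0.0142 + 0.0421 + 0.0561 + 0.0276 + 0.0054 + 0.0006 = 0.1473
GRR = 5 × 0.1473 = 0.7365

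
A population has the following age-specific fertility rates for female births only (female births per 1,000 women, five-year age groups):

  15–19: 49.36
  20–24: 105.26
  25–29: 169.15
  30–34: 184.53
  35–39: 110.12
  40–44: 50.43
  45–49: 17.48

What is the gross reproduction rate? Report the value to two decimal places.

3.43

Sum of female ASFRs = 49.36 + 105.26 + 169.15 + 184.53 + 110.12 + 50.43 + 17.48 = 686.33
GRR = 5 × 686.33 / 1000 = 3.43165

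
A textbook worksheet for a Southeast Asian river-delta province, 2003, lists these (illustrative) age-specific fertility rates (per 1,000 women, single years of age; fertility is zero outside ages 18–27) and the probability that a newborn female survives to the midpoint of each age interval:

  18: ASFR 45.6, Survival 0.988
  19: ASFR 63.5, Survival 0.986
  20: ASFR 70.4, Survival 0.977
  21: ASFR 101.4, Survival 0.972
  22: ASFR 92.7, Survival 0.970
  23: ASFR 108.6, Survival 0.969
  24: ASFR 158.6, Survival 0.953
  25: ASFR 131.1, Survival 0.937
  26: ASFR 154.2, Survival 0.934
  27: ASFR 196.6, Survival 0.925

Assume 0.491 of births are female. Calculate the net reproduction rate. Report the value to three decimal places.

Proportion female at birth = 0.491.
Weighting each age-specific rate by interval width and survival:
  18: 1 × 45.6/1000 × 0.988 = 0.04505
  19: 1 × 63.5/1000 × 0.986 = 0.06261
  20: 1 × 70.4/1000 × 0.977 = 0.06878
  21: 1 × 101.4/1000 × 0.972 = 0.09856
  22: 1 × 92.7/1000 × 0.970 = 0.08992
  23: 1 × 108.6/1000 × 0.969 = 0.10523
  24: 1 × 158.6/1000 × 0.953 = 0.15115
  25: 1 × 131.1/1000 × 0.937 = 0.12284
  26: 1 × 154.2/1000 × 0.934 = 0.14402
  27: 1 × 196.6/1000 × 0.925 = 0.18186
Sum = 1.07002
NRR = 0.491 × 1.07002 = 0.52538

0.525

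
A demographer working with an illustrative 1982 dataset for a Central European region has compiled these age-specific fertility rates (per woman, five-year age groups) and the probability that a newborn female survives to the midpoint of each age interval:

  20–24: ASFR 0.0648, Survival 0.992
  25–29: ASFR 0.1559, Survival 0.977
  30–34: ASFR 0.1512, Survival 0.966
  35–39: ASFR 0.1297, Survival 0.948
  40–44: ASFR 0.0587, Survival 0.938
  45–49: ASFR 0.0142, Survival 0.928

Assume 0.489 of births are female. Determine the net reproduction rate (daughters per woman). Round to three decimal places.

1.354

Proportion female at birth = 0.489.
Per-age-group product (5 × ASFR × survival probability):
  20–24: 5 × 0.0648 × 0.992 = 0.32141
  25–29: 5 × 0.1559 × 0.977 = 0.76157
  30–34: 5 × 0.1512 × 0.966 = 0.73030
  35–39: 5 × 0.1297 × 0.948 = 0.61478
  40–44: 5 × 0.0587 × 0.938 = 0.27530
  45–49: 5 × 0.0142 × 0.928 = 0.06589
Sum = 2.76925
NRR = 0.489 × 2.76925 = 1.35416
With NRR above 1 the population is above replacement fertility.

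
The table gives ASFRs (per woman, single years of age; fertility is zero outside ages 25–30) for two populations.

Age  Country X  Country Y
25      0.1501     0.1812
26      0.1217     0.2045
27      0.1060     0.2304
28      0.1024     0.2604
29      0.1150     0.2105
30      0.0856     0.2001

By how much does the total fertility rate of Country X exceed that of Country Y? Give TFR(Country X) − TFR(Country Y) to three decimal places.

-0.606

Country X:
  Sum of ASFRs = 0.1501 + 0.1217 + 0.1060 + 0.1024 + 0.1150 + 0.0856 = 0.6808
  TFR = 0.6808
Country Y:
  Sum of ASFRs = 0.1812 + 0.2045 + 0.2304 + 0.2604 + 0.2105 + 0.2001 = 1.2871
  TFR = 1.2871
Difference = 0.6808 − 1.2871 = -0.6063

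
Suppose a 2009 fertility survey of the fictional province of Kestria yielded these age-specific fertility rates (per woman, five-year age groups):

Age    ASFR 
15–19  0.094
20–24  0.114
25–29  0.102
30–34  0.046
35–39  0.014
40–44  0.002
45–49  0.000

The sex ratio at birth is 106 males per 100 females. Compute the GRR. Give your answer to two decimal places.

Proportion female at birth = 100 / (100 + 106) = 0.48544.
Sum of ASFRs = 0.094 + 0.114 + 0.102 + 0.046 + 0.014 + 0.002 + 0.000 = 0.372
TFR = 5 × 0.372 = 1.86
GRR = 0.48544 × 1.86 = 0.90292

0.90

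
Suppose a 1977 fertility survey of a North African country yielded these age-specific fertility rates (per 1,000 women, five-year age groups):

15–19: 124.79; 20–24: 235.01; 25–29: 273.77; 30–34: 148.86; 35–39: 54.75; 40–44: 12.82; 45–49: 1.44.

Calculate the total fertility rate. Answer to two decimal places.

4.26

Sum of ASFRs = 124.79 + 235.01 + 273.77 + 148.86 + 54.75 + 12.82 + 1.44 = 851.44
TFR = 5 × 851.44 / 1000 = 4.2572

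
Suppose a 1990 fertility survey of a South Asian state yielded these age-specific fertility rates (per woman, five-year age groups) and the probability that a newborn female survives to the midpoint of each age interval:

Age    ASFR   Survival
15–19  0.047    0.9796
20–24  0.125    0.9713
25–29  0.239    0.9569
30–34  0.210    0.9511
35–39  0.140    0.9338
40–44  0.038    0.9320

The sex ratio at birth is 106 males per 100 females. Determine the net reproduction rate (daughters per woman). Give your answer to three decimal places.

Proportion female at birth = 100 / (100 + 106) = 0.48544.
Per-age-group product (5 × ASFR × survival probability):
  15–19: 5 × 0.047 × 0.9796 = 0.23021
  20–24: 5 × 0.125 × 0.9713 = 0.60706
  25–29: 5 × 0.239 × 0.9569 = 1.14350
  30–34: 5 × 0.210 × 0.9511 = 0.99866
  35–39: 5 × 0.140 × 0.9338 = 0.65366
  40–44: 5 × 0.038 × 0.9320 = 0.17708
Sum = 3.81017
NRR = 0.48544 × 3.81017 = 1.84961

1.850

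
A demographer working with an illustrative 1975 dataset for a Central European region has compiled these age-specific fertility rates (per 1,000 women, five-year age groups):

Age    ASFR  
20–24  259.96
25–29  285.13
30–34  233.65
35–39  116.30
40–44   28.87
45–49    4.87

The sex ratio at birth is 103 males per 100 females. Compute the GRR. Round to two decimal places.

Proportion female at birth = 100 / (100 + 103) = 0.49261.
Sum of ASFRs = 259.96 + 285.13 + 233.65 + 116.30 + 28.87 + 4.87 = 928.78
TFR = 5 × 928.78 / 1000 = 4.6439
GRR = 0.49261 × 4.6439 = 2.28763

2.29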